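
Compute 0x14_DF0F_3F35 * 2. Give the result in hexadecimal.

Multiply each base-16 digit by 2, carrying:
  5×2 = 10 → write A
  3×2 = 6 → write 6
  F×2 = 30 → write E carry 1
  3×2+1 = 7 → write 7
  F×2 = 30 → write E carry 1
  0×2+1 = 1 → write 1
  F×2 = 30 → write E carry 1
  D×2+1 = 27 → write B carry 1
  4×2+1 = 9 → write 9
  1×2 = 2 → write 2

0x29BE1E7E6A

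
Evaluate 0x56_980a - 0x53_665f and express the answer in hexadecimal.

0x331ab

Subtract column by column in base 16:
  a-f → b (borrow)
  0-5-1 → a (borrow)
  8-6-1 → 1
  9-6 → 3
  6-3 → 3
  5-5 → 0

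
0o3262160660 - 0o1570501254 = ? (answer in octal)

Subtract column by column in base 8:
  0-4 → 4 (borrow)
  6-5-1 → 0
  6-2 → 4
  0-1 → 7 (borrow)
  6-0-1 → 5
  1-5 → 4 (borrow)
  2-0-1 → 1
  6-7 → 7 (borrow)
  2-5-1 → 4 (borrow)
  3-1-1 → 1

0o1471457404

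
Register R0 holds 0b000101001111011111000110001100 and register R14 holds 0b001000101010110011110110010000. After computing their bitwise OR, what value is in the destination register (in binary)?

0b001101101111111111110110011100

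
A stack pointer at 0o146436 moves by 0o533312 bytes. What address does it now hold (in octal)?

Add column by column in base 8, right to left:
  6+2 = 0 carry 1
  3+1+1 = 5
  4+3 = 7
  6+3 = 1 carry 1
  4+3+1 = 0 carry 1
  1+5+1 = 7

0o701750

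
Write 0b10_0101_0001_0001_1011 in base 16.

0x2511b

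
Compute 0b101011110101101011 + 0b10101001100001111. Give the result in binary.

Add column by column in base 2, right to left:
  1+1 = 0 carry 1
  1+1+1 = 1 carry 1
  0+1+1 = 0 carry 1
  1+1+1 = 1 carry 1
  0+0+1 = 1
  1+0 = 1
  1+0 = 1
  0+0 = 0
  1+1 = 0 carry 1
  0+1+1 = 0 carry 1
  1+0+1 = 0 carry 1
  1+0+1 = 0 carry 1
  1+1+1 = 1 carry 1
  1+0+1 = 0 carry 1
  0+1+1 = 0 carry 1
  1+0+1 = 0 carry 1
  0+1+1 = 0 carry 1
  1+0+1 = 0 carry 1
  final carry 1

0b1000001000001111010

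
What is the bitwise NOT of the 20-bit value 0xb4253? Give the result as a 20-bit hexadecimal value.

Each hex digit d becomes f−d:
  b→4, 4→b, 2→d, 5→a, 3→c

0x4bdac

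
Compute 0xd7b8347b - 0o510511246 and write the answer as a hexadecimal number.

0o510511246 = 0x52292a6 in hexadecimal.
Subtract column by column in base 16:
  b-6 → 5
  7-a → d (borrow)
  4-2-1 → 1
  3-9 → a (borrow)
  8-2-1 → 5
  b-2 → 9
  7-5 → 2
  d-0 → d

0xd295a1d5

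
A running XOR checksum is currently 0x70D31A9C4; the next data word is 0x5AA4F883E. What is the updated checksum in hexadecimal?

0x2A77E21FA

XOR each hex digit independently (no carries):
  7^5=2, 0^A=A, D^A=7, 3^4=7, 1^F=E, A^8=2, 9^8=1, C^3=F, 4^E=A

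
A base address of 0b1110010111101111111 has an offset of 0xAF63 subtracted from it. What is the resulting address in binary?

0b1101000000000011100

0xAF63 = 0b1010111101100011 in binary.
Subtract column by column in base 2:
  1-1 → 0
  1-1 → 0
  1-0 → 1
  1-0 → 1
  1-0 → 1
  1-1 → 0
  1-1 → 0
  0-0 → 0
  1-1 → 0
  1-1 → 0
  1-1 → 0
  1-1 → 0
  0-0 → 0
  1-1 → 0
  0-0 → 0
  0-1 → 1 (borrow)
  1-0-1 → 0
  1-0 → 1
  1-0 → 1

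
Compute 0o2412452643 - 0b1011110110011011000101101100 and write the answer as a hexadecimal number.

0o2412452643 = 0x142A55A3 in hexadecimal.
0b1011110110011011000101101100 = 0xBD9B16C in hexadecimal.
Subtract column by column in base 16:
  3-C → 7 (borrow)
  A-6-1 → 3
  5-1 → 4
  5-B → A (borrow)
  A-9-1 → 0
  2-D → 5 (borrow)
  4-B-1 → 8 (borrow)
  1-0-1 → 0

0x850A437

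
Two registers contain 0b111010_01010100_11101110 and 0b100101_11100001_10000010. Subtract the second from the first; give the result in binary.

0b101000111001101101100

Subtract column by column in base 2:
  0-0 → 0
  1-1 → 0
  1-0 → 1
  1-0 → 1
  0-0 → 0
  1-0 → 1
  1-0 → 1
  1-1 → 0
  0-1 → 1 (borrow)
  0-0-1 → 1 (borrow)
  1-0-1 → 0
  0-0 → 0
  1-0 → 1
  0-1 → 1 (borrow)
  1-1-1 → 1 (borrow)
  0-1-1 → 0 (borrow)
  0-1-1 → 0 (borrow)
  1-0-1 → 0
  0-1 → 1 (borrow)
  1-0-1 → 0
  1-0 → 1
  1-1 → 0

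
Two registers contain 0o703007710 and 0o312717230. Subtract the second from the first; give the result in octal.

0o370070460

Subtract column by column in base 8:
  0-0 → 0
  1-3 → 6 (borrow)
  7-2-1 → 4
  7-7 → 0
  0-1 → 7 (borrow)
  0-7-1 → 0 (borrow)
  3-2-1 → 0
  0-1 → 7 (borrow)
  7-3-1 → 3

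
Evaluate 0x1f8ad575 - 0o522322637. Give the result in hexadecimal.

0x1a412fd6

0o522322637 = 0x549a59f in hexadecimal.
Subtract column by column in base 16:
  5-f → 6 (borrow)
  7-9-1 → d (borrow)
  5-5-1 → f (borrow)
  d-a-1 → 2
  a-9 → 1
  8-4 → 4
  f-5 → a
  1-0 → 1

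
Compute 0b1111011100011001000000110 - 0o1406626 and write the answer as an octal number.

0o172022160

0b1111011100011001000000110 = 0o173431006 in octal.
Subtract column by column in base 8:
  6-6 → 0
  0-2 → 6 (borrow)
  0-6-1 → 1 (borrow)
  1-6-1 → 2 (borrow)
  3-0-1 → 2
  4-4 → 0
  3-1 → 2
  7-0 → 7
  1-0 → 1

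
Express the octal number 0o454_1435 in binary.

Each octal digit is 3 bits: 4=100 5=101 4=100 1=001 4=100 3=011 5=101.

0b100101100001100011101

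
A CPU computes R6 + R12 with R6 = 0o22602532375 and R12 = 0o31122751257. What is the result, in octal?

Add column by column in base 8, right to left:
  5+7 = 4 carry 1
  7+5+1 = 5 carry 1
  3+2+1 = 6
  2+1 = 3
  3+5 = 0 carry 1
  5+7+1 = 5 carry 1
  2+2+1 = 5
  0+2 = 2
  6+1 = 7
  2+1 = 3
  2+3 = 5

0o53725503654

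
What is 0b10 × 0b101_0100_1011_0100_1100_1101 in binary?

Multiply each base-2 digit by 2, carrying:
  1×2 = 2 → write 0 carry 1
  0×2+1 = 1 → write 1
  1×2 = 2 → write 0 carry 1
  1×2+1 = 3 → write 1 carry 1
  0×2+1 = 1 → write 1
  0×2 = 0 → write 0
  1×2 = 2 → write 0 carry 1
  1×2+1 = 3 → write 1 carry 1
  0×2+1 = 1 → write 1
  0×2 = 0 → write 0
  1×2 = 2 → write 0 carry 1
  0×2+1 = 1 → write 1
  1×2 = 2 → write 0 carry 1
  1×2+1 = 3 → write 1 carry 1
  0×2+1 = 1 → write 1
  1×2 = 2 → write 0 carry 1
  0×2+1 = 1 → write 1
  0×2 = 0 → write 0
  1×2 = 2 → write 0 carry 1
  0×2+1 = 1 → write 1
  1×2 = 2 → write 0 carry 1
  0×2+1 = 1 → write 1
  1×2 = 2 → write 0 carry 1
  remaining carry: 1

0b101010010110100110011010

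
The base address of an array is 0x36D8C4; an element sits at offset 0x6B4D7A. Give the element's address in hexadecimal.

0xA2263E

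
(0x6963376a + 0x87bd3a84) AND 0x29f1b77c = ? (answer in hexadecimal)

Add column by column in base 16, right to left:
  a+4 = e
  6+8 = e
  7+a = 1 carry 1
  3+3+1 = 7
  3+d = 0 carry 1
  6+b+1 = 2 carry 1
  9+7+1 = 1 carry 1
  6+8+1 = f
Sum = 0xf12071ee; now AND with 0x29f1b77c:
  f&2=2, 1&9=1, 2&f=2, 0&1=0, 7&b=3, 1&7=1, e&7=6, e&c=c

0x2120316c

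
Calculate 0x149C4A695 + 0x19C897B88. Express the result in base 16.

0x2E64E221D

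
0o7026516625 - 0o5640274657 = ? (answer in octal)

0o1166221746

Subtract column by column in base 8:
  5-7 → 6 (borrow)
  2-5-1 → 4 (borrow)
  6-6-1 → 7 (borrow)
  6-4-1 → 1
  1-7 → 2 (borrow)
  5-2-1 → 2
  6-0 → 6
  2-4 → 6 (borrow)
  0-6-1 → 1 (borrow)
  7-5-1 → 1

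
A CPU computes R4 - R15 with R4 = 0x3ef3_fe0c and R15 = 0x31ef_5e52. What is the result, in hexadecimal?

0xd049fba

Subtract column by column in base 16:
  c-2 → a
  0-5 → b (borrow)
  e-e-1 → f (borrow)
  f-5-1 → 9
  3-f → 4 (borrow)
  f-e-1 → 0
  e-1 → d
  3-3 → 0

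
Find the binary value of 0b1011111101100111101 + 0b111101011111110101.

0b10011101001100110010

Add column by column in base 2, right to left:
  1+1 = 0 carry 1
  0+0+1 = 1
  1+1 = 0 carry 1
  1+0+1 = 0 carry 1
  1+1+1 = 1 carry 1
  1+1+1 = 1 carry 1
  0+1+1 = 0 carry 1
  0+1+1 = 0 carry 1
  1+1+1 = 1 carry 1
  1+1+1 = 1 carry 1
  0+1+1 = 0 carry 1
  1+0+1 = 0 carry 1
  1+1+1 = 1 carry 1
  1+0+1 = 0 carry 1
  1+1+1 = 1 carry 1
  1+1+1 = 1 carry 1
  1+1+1 = 1 carry 1
  0+1+1 = 0 carry 1
  1+0+1 = 0 carry 1
  final carry 1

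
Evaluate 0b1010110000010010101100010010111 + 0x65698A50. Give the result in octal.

0b1010110000010010101100010010111 = 0o12602254227 in octal.
0x65698A50 = 0o14532305120 in octal.
Add column by column in base 8, right to left:
  7+0 = 7
  2+2 = 4
  2+1 = 3
  4+5 = 1 carry 1
  5+0+1 = 6
  2+3 = 5
  2+2 = 4
  0+3 = 3
  6+5 = 3 carry 1
  2+4+1 = 7
  1+1 = 2

0o27334561347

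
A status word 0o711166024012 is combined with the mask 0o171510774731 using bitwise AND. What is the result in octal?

AND each oct digit independently (no carries):
  7&1=1, 1&7=1, 1&1=1, 1&5=1, 6&1=0, 6&0=0, 0&7=0, 2&7=2, 4&4=4, 0&7=0, 1&3=1, 2&1=0

0o111100024010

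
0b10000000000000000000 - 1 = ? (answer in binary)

0b1111111111111111111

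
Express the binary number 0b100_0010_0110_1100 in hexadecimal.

0x426C

Group the bits into nibbles: 0100 0010 0110 1100 → 426C.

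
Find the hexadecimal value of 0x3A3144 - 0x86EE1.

0x31C263

Subtract column by column in base 16:
  4-1 → 3
  4-E → 6 (borrow)
  1-E-1 → 2 (borrow)
  3-6-1 → C (borrow)
  A-8-1 → 1
  3-0 → 3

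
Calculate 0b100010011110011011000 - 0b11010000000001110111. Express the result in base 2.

Subtract column by column in base 2:
  0-1 → 1 (borrow)
  0-1-1 → 0 (borrow)
  0-1-1 → 0 (borrow)
  1-0-1 → 0
  1-1 → 0
  0-1 → 1 (borrow)
  1-1-1 → 1 (borrow)
  1-0-1 → 0
  0-0 → 0
  0-0 → 0
  1-0 → 1
  1-0 → 1
  1-0 → 1
  1-0 → 1
  0-0 → 0
  0-0 → 0
  1-1 → 0
  0-0 → 0
  0-1 → 1 (borrow)
  0-1-1 → 0 (borrow)
  1-0-1 → 0

0b1000011110001100001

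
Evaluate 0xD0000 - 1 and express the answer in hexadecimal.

0xCFFFF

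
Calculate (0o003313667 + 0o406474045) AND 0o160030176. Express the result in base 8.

0o134

Add column by column in base 8, right to left:
  7+5 = 4 carry 1
  6+4+1 = 3 carry 1
  6+0+1 = 7
  3+4 = 7
  1+7 = 0 carry 1
  3+4+1 = 0 carry 1
  3+6+1 = 2 carry 1
  0+0+1 = 1
  0+4 = 4
Sum = 0o412007734; now AND with 0o160030176:
  4&1=0, 1&6=0, 2&0=0, 0&0=0, 0&3=0, 7&0=0, 7&1=1, 3&7=3, 4&6=4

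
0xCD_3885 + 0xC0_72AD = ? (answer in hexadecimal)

Add column by column in base 16, right to left:
  5+D = 2 carry 1
  8+A+1 = 3 carry 1
  8+2+1 = B
  3+7 = A
  D+0 = D
  C+C = 8 carry 1
  final carry 1

0x18DAB32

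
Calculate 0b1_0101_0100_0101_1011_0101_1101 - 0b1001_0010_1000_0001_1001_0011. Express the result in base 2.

0b110000011101100111001010

Subtract column by column in base 2:
  1-1 → 0
  0-1 → 1 (borrow)
  1-0-1 → 0
  1-0 → 1
  1-1 → 0
  0-0 → 0
  1-0 → 1
  0-1 → 1 (borrow)
  1-1-1 → 1 (borrow)
  1-0-1 → 0
  0-0 → 0
  1-0 → 1
  1-0 → 1
  0-0 → 0
  1-0 → 1
  0-1 → 1 (borrow)
  0-0-1 → 1 (borrow)
  0-1-1 → 0 (borrow)
  1-0-1 → 0
  0-0 → 0
  1-1 → 0
  0-0 → 0
  1-0 → 1
  0-1 → 1 (borrow)
  1-0-1 → 0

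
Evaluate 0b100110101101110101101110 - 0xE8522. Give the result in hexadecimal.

0x8C584C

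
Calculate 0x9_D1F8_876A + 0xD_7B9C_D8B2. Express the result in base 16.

Add column by column in base 16, right to left:
  A+2 = C
  6+B = 1 carry 1
  7+8+1 = 0 carry 1
  8+D+1 = 6 carry 1
  8+C+1 = 5 carry 1
  F+9+1 = 9 carry 1
  1+B+1 = D
  D+7 = 4 carry 1
  9+D+1 = 7 carry 1
  final carry 1

0x174D95601C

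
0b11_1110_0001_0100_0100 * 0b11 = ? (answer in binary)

0b10111010001111001100

Multiply each base-2 digit by 3, carrying:
  0×3 = 0 → write 0
  0×3 = 0 → write 0
  1×3 = 3 → write 1 carry 1
  0×3+1 = 1 → write 1
  0×3 = 0 → write 0
  0×3 = 0 → write 0
  1×3 = 3 → write 1 carry 1
  0×3+1 = 1 → write 1
  1×3 = 3 → write 1 carry 1
  0×3+1 = 1 → write 1
  0×3 = 0 → write 0
  0×3 = 0 → write 0
  0×3 = 0 → write 0
  1×3 = 3 → write 1 carry 1
  1×3+1 = 4 → write 0 carry 2
  1×3+2 = 5 → write 1 carry 2
  1×3+2 = 5 → write 1 carry 2
  1×3+2 = 5 → write 1 carry 2
  remaining carry: 10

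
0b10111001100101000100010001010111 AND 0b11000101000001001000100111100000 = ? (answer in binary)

AND bit by bit (1 only where both bits are 1):
  10111001100101000100010001010111
& 11000101000001001000100111100000
= 10000001000001000000000001000000

0b10000001000001000000000001000000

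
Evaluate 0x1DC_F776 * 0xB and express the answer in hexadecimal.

Multiply each base-16 digit by 11, carrying:
  6×11 = 66 → write 2 carry 4
  7×11+4 = 81 → write 1 carry 5
  7×11+5 = 82 → write 2 carry 5
  F×11+5 = 170 → write A carry 10
  C×11+10 = 142 → write E carry 8
  D×11+8 = 151 → write 7 carry 9
  1×11+9 = 20 → write 4 carry 1
  remaining carry: 1

0x147EA212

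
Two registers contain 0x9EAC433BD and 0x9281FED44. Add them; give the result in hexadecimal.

Add column by column in base 16, right to left:
  D+4 = 1 carry 1
  B+4+1 = 0 carry 1
  3+D+1 = 1 carry 1
  3+E+1 = 2 carry 1
  4+F+1 = 4 carry 1
  C+1+1 = E
  A+8 = 2 carry 1
  E+2+1 = 1 carry 1
  9+9+1 = 3 carry 1
  final carry 1

0x1312E42101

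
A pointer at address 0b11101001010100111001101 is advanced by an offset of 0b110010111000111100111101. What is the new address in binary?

Add column by column in base 2, right to left:
  1+1 = 0 carry 1
  0+0+1 = 1
  1+1 = 0 carry 1
  1+1+1 = 1 carry 1
  0+1+1 = 0 carry 1
  0+1+1 = 0 carry 1
  1+0+1 = 0 carry 1
  1+0+1 = 0 carry 1
  1+1+1 = 1 carry 1
  0+1+1 = 0 carry 1
  0+1+1 = 0 carry 1
  1+1+1 = 1 carry 1
  0+0+1 = 1
  1+0 = 1
  0+0 = 0
  1+1 = 0 carry 1
  0+1+1 = 0 carry 1
  0+1+1 = 0 carry 1
  1+0+1 = 0 carry 1
  0+1+1 = 0 carry 1
  1+0+1 = 0 carry 1
  1+0+1 = 0 carry 1
  1+1+1 = 1 carry 1
  0+1+1 = 0 carry 1
  final carry 1

0b1010000000011100100001010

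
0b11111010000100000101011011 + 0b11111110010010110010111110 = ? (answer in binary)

Add column by column in base 2, right to left:
  1+0 = 1
  1+1 = 0 carry 1
  0+1+1 = 0 carry 1
  1+1+1 = 1 carry 1
  1+1+1 = 1 carry 1
  0+1+1 = 0 carry 1
  1+0+1 = 0 carry 1
  0+1+1 = 0 carry 1
  1+0+1 = 0 carry 1
  0+0+1 = 1
  0+1 = 1
  0+1 = 1
  0+0 = 0
  0+1 = 1
  1+0 = 1
  0+0 = 0
  0+1 = 1
  0+0 = 0
  0+0 = 0
  1+1 = 0 carry 1
  0+1+1 = 0 carry 1
  1+1+1 = 1 carry 1
  1+1+1 = 1 carry 1
  1+1+1 = 1 carry 1
  1+1+1 = 1 carry 1
  1+1+1 = 1 carry 1
  final carry 1

0b111111000010110111000011001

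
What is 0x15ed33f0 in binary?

0b10101111011010011001111110000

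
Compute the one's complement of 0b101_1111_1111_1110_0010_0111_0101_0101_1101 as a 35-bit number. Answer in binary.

0b01000000000000111011000101010100010

Invert each bit: 10111111111111000100111010101011101 → 01000000000000111011000101010100010.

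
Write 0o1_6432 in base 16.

0x1D1A

Each octal digit is 3 bits: 1=001 6=110 4=100 3=011 2=010.
Group the bits into nibbles: 0001 1101 0001 1010 → 1D1A.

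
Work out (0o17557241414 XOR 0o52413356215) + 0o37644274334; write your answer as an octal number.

First 0o17557241414 XOR 0o52413356215 = 0o45144117601.
Add column by column in base 8, right to left:
  1+4 = 5
  0+3 = 3
  6+3 = 1 carry 1
  7+4+1 = 4 carry 1
  1+7+1 = 1 carry 1
  1+2+1 = 4
  4+4 = 0 carry 1
  4+4+1 = 1 carry 1
  1+6+1 = 0 carry 1
  5+7+1 = 5 carry 1
  4+3+1 = 0 carry 1
  final carry 1

0o105010414135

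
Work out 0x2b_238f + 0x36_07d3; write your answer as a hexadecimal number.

Add column by column in base 16, right to left:
  f+3 = 2 carry 1
  8+d+1 = 6 carry 1
  3+7+1 = b
  2+0 = 2
  b+6 = 1 carry 1
  2+3+1 = 6

0x612b62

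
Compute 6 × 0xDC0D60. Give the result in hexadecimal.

0x5285040

Multiply each base-16 digit by 6, carrying:
  0×6 = 0 → write 0
  6×6 = 36 → write 4 carry 2
  D×6+2 = 80 → write 0 carry 5
  0×6+5 = 5 → write 5
  C×6 = 72 → write 8 carry 4
  D×6+4 = 82 → write 2 carry 5
  remaining carry: 5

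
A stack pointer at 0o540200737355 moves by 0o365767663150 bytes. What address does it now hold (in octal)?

Add column by column in base 8, right to left:
  5+0 = 5
  5+5 = 2 carry 1
  3+1+1 = 5
  7+3 = 2 carry 1
  3+6+1 = 2 carry 1
  7+6+1 = 6 carry 1
  0+7+1 = 0 carry 1
  0+6+1 = 7
  2+7 = 1 carry 1
  0+5+1 = 6
  4+6 = 2 carry 1
  5+3+1 = 1 carry 1
  final carry 1

0o1126170622525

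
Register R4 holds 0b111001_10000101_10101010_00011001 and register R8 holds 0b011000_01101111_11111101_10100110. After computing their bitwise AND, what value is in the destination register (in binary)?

AND bit by bit (1 only where both bits are 1):
  111001100001011010101000011001
& 011000011011111111110110100110
= 011000000001011010100000000000

0b011000000001011010100000000000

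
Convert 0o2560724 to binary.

0b10101110000111010100

Each octal digit is 3 bits: 2=010 5=101 6=110 0=000 7=111 2=010 4=100.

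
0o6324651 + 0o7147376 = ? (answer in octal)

0o15474247

Add column by column in base 8, right to left:
  1+6 = 7
  5+7 = 4 carry 1
  6+3+1 = 2 carry 1
  4+7+1 = 4 carry 1
  2+4+1 = 7
  3+1 = 4
  6+7 = 5 carry 1
  final carry 1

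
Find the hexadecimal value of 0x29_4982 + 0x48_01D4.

0x714B56

Add column by column in base 16, right to left:
  2+4 = 6
  8+D = 5 carry 1
  9+1+1 = B
  4+0 = 4
  9+8 = 1 carry 1
  2+4+1 = 7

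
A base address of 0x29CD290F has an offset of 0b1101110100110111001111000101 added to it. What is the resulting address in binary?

0x29CD290F = 0b101001110011010010100100001111 in binary.
Add column by column in base 2, right to left:
  1+1 = 0 carry 1
  1+0+1 = 0 carry 1
  1+1+1 = 1 carry 1
  1+0+1 = 0 carry 1
  0+0+1 = 1
  0+0 = 0
  0+1 = 1
  0+1 = 1
  1+1 = 0 carry 1
  0+1+1 = 0 carry 1
  0+0+1 = 1
  1+0 = 1
  0+1 = 1
  1+1 = 0 carry 1
  0+1+1 = 0 carry 1
  0+0+1 = 1
  1+1 = 0 carry 1
  0+1+1 = 0 carry 1
  1+0+1 = 0 carry 1
  1+0+1 = 0 carry 1
  0+1+1 = 0 carry 1
  0+0+1 = 1
  1+1 = 0 carry 1
  1+1+1 = 1 carry 1
  1+1+1 = 1 carry 1
  0+0+1 = 1
  0+1 = 1
  1+1 = 0 carry 1
  0+0+1 = 1
  1+0 = 1

0b110111101000001001110011010100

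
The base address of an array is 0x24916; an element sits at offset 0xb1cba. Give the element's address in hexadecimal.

Add column by column in base 16, right to left:
  6+a = 0 carry 1
  1+b+1 = d
  9+c = 5 carry 1
  4+1+1 = 6
  2+b = d

0xd65d0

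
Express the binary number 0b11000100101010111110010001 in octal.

0o304527621

Group the bits in threes: 011 000 100 101 010 111 110 010 001 → 304527621.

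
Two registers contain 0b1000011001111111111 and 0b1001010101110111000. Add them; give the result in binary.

Add column by column in base 2, right to left:
  1+0 = 1
  1+0 = 1
  1+0 = 1
  1+1 = 0 carry 1
  1+1+1 = 1 carry 1
  1+1+1 = 1 carry 1
  1+0+1 = 0 carry 1
  1+1+1 = 1 carry 1
  1+1+1 = 1 carry 1
  1+1+1 = 1 carry 1
  0+0+1 = 1
  0+1 = 1
  1+0 = 1
  1+1 = 0 carry 1
  0+0+1 = 1
  0+1 = 1
  0+0 = 0
  0+0 = 0
  1+1 = 0 carry 1
  final carry 1

0b10001101111110110111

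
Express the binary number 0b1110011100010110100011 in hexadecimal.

Group the bits into nibbles: 0011 1001 1100 0101 1010 0011 → 39c5a3.

0x39c5a3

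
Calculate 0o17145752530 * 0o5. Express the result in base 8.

Multiply each base-8 digit by 5, carrying:
  0×5 = 0 → write 0
  3×5 = 15 → write 7 carry 1
  5×5+1 = 26 → write 2 carry 3
  2×5+3 = 13 → write 5 carry 1
  5×5+1 = 26 → write 2 carry 3
  7×5+3 = 38 → write 6 carry 4
  5×5+4 = 29 → write 5 carry 3
  4×5+3 = 23 → write 7 carry 2
  1×5+2 = 7 → write 7
  7×5 = 35 → write 3 carry 4
  1×5+4 = 9 → write 1 carry 1
  remaining carry: 1

0o113775625270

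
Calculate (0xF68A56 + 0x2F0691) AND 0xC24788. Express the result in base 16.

Add column by column in base 16, right to left:
  6+1 = 7
  5+9 = E
  A+6 = 0 carry 1
  8+0+1 = 9
  6+F = 5 carry 1
  F+2+1 = 2 carry 1
  final carry 1
Sum = 0x12590E7; now AND with 0xC24788:
  1&0=0, 2&C=0, 5&2=0, 9&4=0, 0&7=0, E&8=8, 7&8=0

0x80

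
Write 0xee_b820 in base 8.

Expand each hex digit to 4 bits: e=1110 e=1110 b=1011 8=1000 2=0010 0=0000.
Group the bits in threes: 111 011 101 011 100 000 100 000 → 73534040.

0o73534040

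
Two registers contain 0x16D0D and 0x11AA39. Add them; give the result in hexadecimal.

Add column by column in base 16, right to left:
  D+9 = 6 carry 1
  0+3+1 = 4
  D+A = 7 carry 1
  6+A+1 = 1 carry 1
  1+1+1 = 3
  0+1 = 1

0x131746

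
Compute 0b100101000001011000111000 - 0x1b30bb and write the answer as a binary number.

0x1b30bb = 0b110110011000010111011 in binary.
Subtract column by column in base 2:
  0-1 → 1 (borrow)
  0-1-1 → 0 (borrow)
  0-0-1 → 1 (borrow)
  1-1-1 → 1 (borrow)
  1-1-1 → 1 (borrow)
  1-1-1 → 1 (borrow)
  0-0-1 → 1 (borrow)
  0-1-1 → 0 (borrow)
  0-0-1 → 1 (borrow)
  1-0-1 → 0
  1-0 → 1
  0-0 → 0
  1-1 → 0
  0-1 → 1 (borrow)
  0-0-1 → 1 (borrow)
  0-0-1 → 1 (borrow)
  0-1-1 → 0 (borrow)
  0-1-1 → 0 (borrow)
  1-0-1 → 0
  0-1 → 1 (borrow)
  1-1-1 → 1 (borrow)
  0-0-1 → 1 (borrow)
  0-0-1 → 1 (borrow)
  1-0-1 → 0

0b11110001110010101111101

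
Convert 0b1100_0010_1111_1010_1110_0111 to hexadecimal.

Group the bits into nibbles: 1100 0010 1111 1010 1110 0111 → C2FAE7.

0xC2FAE7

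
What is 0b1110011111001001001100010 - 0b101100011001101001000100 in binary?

Subtract column by column in base 2:
  0-0 → 0
  1-0 → 1
  0-1 → 1 (borrow)
  0-0-1 → 1 (borrow)
  0-0-1 → 1 (borrow)
  1-0-1 → 0
  1-1 → 0
  0-0 → 0
  0-0 → 0
  1-1 → 0
  0-0 → 0
  0-1 → 1 (borrow)
  1-1-1 → 1 (borrow)
  0-0-1 → 1 (borrow)
  0-0-1 → 1 (borrow)
  1-1-1 → 1 (borrow)
  1-1-1 → 1 (borrow)
  1-0-1 → 0
  1-0 → 1
  1-0 → 1
  0-1 → 1 (borrow)
  0-1-1 → 0 (borrow)
  1-0-1 → 0
  1-1 → 0
  1-0 → 1

0b1000111011111100000011110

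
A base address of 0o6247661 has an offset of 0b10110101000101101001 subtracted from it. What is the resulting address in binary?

0b11011111111001001000

0o6247661 = 0b110010100111110110001 in binary.
Subtract column by column in base 2:
  1-1 → 0
  0-0 → 0
  0-0 → 0
  0-1 → 1 (borrow)
  1-0-1 → 0
  1-1 → 0
  0-1 → 1 (borrow)
  1-0-1 → 0
  1-1 → 0
  1-0 → 1
  1-0 → 1
  1-0 → 1
  0-1 → 1 (borrow)
  0-0-1 → 1 (borrow)
  1-1-1 → 1 (borrow)
  0-0-1 → 1 (borrow)
  1-1-1 → 1 (borrow)
  0-1-1 → 0 (borrow)
  0-0-1 → 1 (borrow)
  1-1-1 → 1 (borrow)
  1-0-1 → 0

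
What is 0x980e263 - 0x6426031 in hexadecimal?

0x33e8232

Subtract column by column in base 16:
  3-1 → 2
  6-3 → 3
  2-0 → 2
  e-6 → 8
  0-2 → e (borrow)
  8-4-1 → 3
  9-6 → 3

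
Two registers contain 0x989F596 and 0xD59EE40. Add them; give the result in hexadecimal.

Add column by column in base 16, right to left:
  6+0 = 6
  9+4 = D
  5+E = 3 carry 1
  F+E+1 = E carry 1
  9+9+1 = 3 carry 1
  8+5+1 = E
  9+D = 6 carry 1
  final carry 1

0x16E3E3D6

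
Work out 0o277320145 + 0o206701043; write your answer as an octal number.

0o506221210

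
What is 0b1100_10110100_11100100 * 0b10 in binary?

0b110010110100111001000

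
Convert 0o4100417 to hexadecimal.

Each octal digit is 3 bits: 4=100 1=001 0=000 0=000 4=100 1=001 7=111.
Group the bits into nibbles: 0001 0000 1000 0001 0000 1111 → 10810f.

0x10810f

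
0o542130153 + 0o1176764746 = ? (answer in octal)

0o1741115121

Add column by column in base 8, right to left:
  3+6 = 1 carry 1
  5+4+1 = 2 carry 1
  1+7+1 = 1 carry 1
  0+4+1 = 5
  3+6 = 1 carry 1
  1+7+1 = 1 carry 1
  2+6+1 = 1 carry 1
  4+7+1 = 4 carry 1
  5+1+1 = 7
  0+1 = 1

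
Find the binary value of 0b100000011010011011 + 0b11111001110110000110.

0b100011010010000100001

Add column by column in base 2, right to left:
  1+0 = 1
  1+1 = 0 carry 1
  0+1+1 = 0 carry 1
  1+0+1 = 0 carry 1
  1+0+1 = 0 carry 1
  0+0+1 = 1
  0+0 = 0
  1+1 = 0 carry 1
  0+1+1 = 0 carry 1
  1+0+1 = 0 carry 1
  1+1+1 = 1 carry 1
  0+1+1 = 0 carry 1
  0+1+1 = 0 carry 1
  0+0+1 = 1
  0+0 = 0
  0+1 = 1
  0+1 = 1
  1+1 = 0 carry 1
  0+1+1 = 0 carry 1
  0+1+1 = 0 carry 1
  final carry 1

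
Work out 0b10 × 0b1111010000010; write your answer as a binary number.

Multiply each base-2 digit by 2, carrying:
  0×2 = 0 → write 0
  1×2 = 2 → write 0 carry 1
  0×2+1 = 1 → write 1
  0×2 = 0 → write 0
  0×2 = 0 → write 0
  0×2 = 0 → write 0
  0×2 = 0 → write 0
  1×2 = 2 → write 0 carry 1
  0×2+1 = 1 → write 1
  1×2 = 2 → write 0 carry 1
  1×2+1 = 3 → write 1 carry 1
  1×2+1 = 3 → write 1 carry 1
  1×2+1 = 3 → write 1 carry 1
  remaining carry: 1

0b11110100000100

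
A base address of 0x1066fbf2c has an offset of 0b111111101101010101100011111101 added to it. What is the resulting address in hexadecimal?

0x146251829

0b111111101101010101100011111101 = 0x3fb558fd in hexadecimal.
Add column by column in base 16, right to left:
  c+d = 9 carry 1
  2+f+1 = 2 carry 1
  f+8+1 = 8 carry 1
  b+5+1 = 1 carry 1
  f+5+1 = 5 carry 1
  6+b+1 = 2 carry 1
  6+f+1 = 6 carry 1
  0+3+1 = 4
  1+0 = 1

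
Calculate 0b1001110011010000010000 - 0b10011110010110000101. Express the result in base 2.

Subtract column by column in base 2:
  0-1 → 1 (borrow)
  0-0-1 → 1 (borrow)
  0-1-1 → 0 (borrow)
  0-0-1 → 1 (borrow)
  1-0-1 → 0
  0-0 → 0
  0-0 → 0
  0-1 → 1 (borrow)
  0-1-1 → 0 (borrow)
  0-0-1 → 1 (borrow)
  1-1-1 → 1 (borrow)
  0-0-1 → 1 (borrow)
  1-0-1 → 0
  1-1 → 0
  0-1 → 1 (borrow)
  0-1-1 → 0 (borrow)
  1-1-1 → 1 (borrow)
  1-0-1 → 0
  1-0 → 1
  0-1 → 1 (borrow)
  0-0-1 → 1 (borrow)
  1-0-1 → 0

0b111010100111010001011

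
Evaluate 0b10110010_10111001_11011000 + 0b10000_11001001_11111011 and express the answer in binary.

Add column by column in base 2, right to left:
  0+1 = 1
  0+1 = 1
  0+0 = 0
  1+1 = 0 carry 1
  1+1+1 = 1 carry 1
  0+1+1 = 0 carry 1
  1+1+1 = 1 carry 1
  1+1+1 = 1 carry 1
  1+1+1 = 1 carry 1
  0+0+1 = 1
  0+0 = 0
  1+1 = 0 carry 1
  1+0+1 = 0 carry 1
  1+0+1 = 0 carry 1
  0+1+1 = 0 carry 1
  1+1+1 = 1 carry 1
  0+0+1 = 1
  1+0 = 1
  0+0 = 0
  0+0 = 0
  1+1 = 0 carry 1
  1+0+1 = 0 carry 1
  0+0+1 = 1
  1+0 = 1

0b110000111000001111010011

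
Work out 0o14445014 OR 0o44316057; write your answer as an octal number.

OR each oct digit independently (no carries):
  1|4=5, 4|4=4, 4|3=7, 4|1=5, 5|6=7, 0|0=0, 1|5=5, 4|7=7

0o54757057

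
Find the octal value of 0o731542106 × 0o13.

0o12132467402

Multiply each base-8 digit by 11, carrying:
  6×11 = 66 → write 2 carry 8
  0×11+8 = 8 → write 0 carry 1
  1×11+1 = 12 → write 4 carry 1
  2×11+1 = 23 → write 7 carry 2
  4×11+2 = 46 → write 6 carry 5
  5×11+5 = 60 → write 4 carry 7
  1×11+7 = 18 → write 2 carry 2
  3×11+2 = 35 → write 3 carry 4
  7×11+4 = 81 → write 1 carry 10
  remaining carry: 12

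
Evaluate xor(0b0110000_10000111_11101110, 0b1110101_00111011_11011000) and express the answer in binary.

0b10001011011110000110110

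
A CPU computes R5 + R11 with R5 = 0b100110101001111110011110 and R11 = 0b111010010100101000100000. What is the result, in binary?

0b1100000111110100110111110

Add column by column in base 2, right to left:
  0+0 = 0
  1+0 = 1
  1+0 = 1
  1+0 = 1
  1+0 = 1
  0+1 = 1
  0+0 = 0
  1+0 = 1
  1+0 = 1
  1+1 = 0 carry 1
  1+0+1 = 0 carry 1
  1+1+1 = 1 carry 1
  1+0+1 = 0 carry 1
  0+0+1 = 1
  0+1 = 1
  1+0 = 1
  0+1 = 1
  1+0 = 1
  0+0 = 0
  1+1 = 0 carry 1
  1+0+1 = 0 carry 1
  0+1+1 = 0 carry 1
  0+1+1 = 0 carry 1
  1+1+1 = 1 carry 1
  final carry 1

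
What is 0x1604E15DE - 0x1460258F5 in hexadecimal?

Subtract column by column in base 16:
  E-5 → 9
  D-F → E (borrow)
  5-8-1 → C (borrow)
  1-5-1 → B (borrow)
  E-2-1 → B
  4-0 → 4
  0-6 → A (borrow)
  6-4-1 → 1
  1-1 → 0

0x1A4BBCE9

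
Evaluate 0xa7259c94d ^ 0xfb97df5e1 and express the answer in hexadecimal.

0x5cb243cac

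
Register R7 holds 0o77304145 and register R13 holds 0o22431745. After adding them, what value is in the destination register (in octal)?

0o121736112

Add column by column in base 8, right to left:
  5+5 = 2 carry 1
  4+4+1 = 1 carry 1
  1+7+1 = 1 carry 1
  4+1+1 = 6
  0+3 = 3
  3+4 = 7
  7+2 = 1 carry 1
  7+2+1 = 2 carry 1
  final carry 1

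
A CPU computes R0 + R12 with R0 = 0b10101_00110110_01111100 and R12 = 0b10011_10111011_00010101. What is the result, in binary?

0b1010001111000110010001

Add column by column in base 2, right to left:
  0+1 = 1
  0+0 = 0
  1+1 = 0 carry 1
  1+0+1 = 0 carry 1
  1+1+1 = 1 carry 1
  1+0+1 = 0 carry 1
  1+0+1 = 0 carry 1
  0+0+1 = 1
  0+1 = 1
  1+1 = 0 carry 1
  1+0+1 = 0 carry 1
  0+1+1 = 0 carry 1
  1+1+1 = 1 carry 1
  1+1+1 = 1 carry 1
  0+0+1 = 1
  0+1 = 1
  1+1 = 0 carry 1
  0+1+1 = 0 carry 1
  1+0+1 = 0 carry 1
  0+0+1 = 1
  1+1 = 0 carry 1
  final carry 1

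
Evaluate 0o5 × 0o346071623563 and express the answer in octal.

0o2176440742477

Multiply each base-8 digit by 5, carrying:
  3×5 = 15 → write 7 carry 1
  6×5+1 = 31 → write 7 carry 3
  5×5+3 = 28 → write 4 carry 3
  3×5+3 = 18 → write 2 carry 2
  2×5+2 = 12 → write 4 carry 1
  6×5+1 = 31 → write 7 carry 3
  1×5+3 = 8 → write 0 carry 1
  7×5+1 = 36 → write 4 carry 4
  0×5+4 = 4 → write 4
  6×5 = 30 → write 6 carry 3
  4×5+3 = 23 → write 7 carry 2
  3×5+2 = 17 → write 1 carry 2
  remaining carry: 2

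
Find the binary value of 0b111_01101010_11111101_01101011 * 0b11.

0b10110010000001111100001000001

Multiply each base-2 digit by 3, carrying:
  1×3 = 3 → write 1 carry 1
  1×3+1 = 4 → write 0 carry 2
  0×3+2 = 2 → write 0 carry 1
  1×3+1 = 4 → write 0 carry 2
  0×3+2 = 2 → write 0 carry 1
  1×3+1 = 4 → write 0 carry 2
  1×3+2 = 5 → write 1 carry 2
  0×3+2 = 2 → write 0 carry 1
  1×3+1 = 4 → write 0 carry 2
  0×3+2 = 2 → write 0 carry 1
  1×3+1 = 4 → write 0 carry 2
  1×3+2 = 5 → write 1 carry 2
  1×3+2 = 5 → write 1 carry 2
  1×3+2 = 5 → write 1 carry 2
  1×3+2 = 5 → write 1 carry 2
  1×3+2 = 5 → write 1 carry 2
  0×3+2 = 2 → write 0 carry 1
  1×3+1 = 4 → write 0 carry 2
  0×3+2 = 2 → write 0 carry 1
  1×3+1 = 4 → write 0 carry 2
  0×3+2 = 2 → write 0 carry 1
  1×3+1 = 4 → write 0 carry 2
  1×3+2 = 5 → write 1 carry 2
  0×3+2 = 2 → write 0 carry 1
  1×3+1 = 4 → write 0 carry 2
  1×3+2 = 5 → write 1 carry 2
  1×3+2 = 5 → write 1 carry 2
  remaining carry: 10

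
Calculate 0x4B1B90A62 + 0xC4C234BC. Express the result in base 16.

0x5767B3F1E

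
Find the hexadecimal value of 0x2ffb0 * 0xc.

0x23fc40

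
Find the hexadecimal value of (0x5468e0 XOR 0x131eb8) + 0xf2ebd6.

First 0x5468e0 XOR 0x131eb8 = 0x477658.
Add column by column in base 16, right to left:
  8+6 = e
  5+d = 2 carry 1
  6+b+1 = 2 carry 1
  7+e+1 = 6 carry 1
  7+2+1 = a
  4+f = 3 carry 1
  final carry 1

0x13a622e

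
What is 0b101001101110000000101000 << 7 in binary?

Left shift by 7: append 7 zero bits.

0b1010011011100000001010000000000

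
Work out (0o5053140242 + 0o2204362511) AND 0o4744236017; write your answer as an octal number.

0o4244022013

Add column by column in base 8, right to left:
  2+1 = 3
  4+1 = 5
  2+5 = 7
  0+2 = 2
  4+6 = 2 carry 1
  1+3+1 = 5
  3+4 = 7
  5+0 = 5
  0+2 = 2
  5+2 = 7
Sum = 0o7257522753; now AND with 0o4744236017:
  7&4=4, 2&7=2, 5&4=4, 7&4=4, 5&2=0, 2&3=2, 2&6=2, 7&0=0, 5&1=1, 3&7=3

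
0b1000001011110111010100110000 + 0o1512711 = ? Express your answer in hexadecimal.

0x8360AF9

0b1000001011110111010100110000 = 0x82F7530 in hexadecimal.
0o1512711 = 0x695C9 in hexadecimal.
Add column by column in base 16, right to left:
  0+9 = 9
  3+C = F
  5+5 = A
  7+9 = 0 carry 1
  F+6+1 = 6 carry 1
  2+0+1 = 3
  8+0 = 8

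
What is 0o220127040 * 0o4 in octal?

Multiply each base-8 digit by 4, carrying:
  0×4 = 0 → write 0
  4×4 = 16 → write 0 carry 2
  0×4+2 = 2 → write 2
  7×4 = 28 → write 4 carry 3
  2×4+3 = 11 → write 3 carry 1
  1×4+1 = 5 → write 5
  0×4 = 0 → write 0
  2×4 = 8 → write 0 carry 1
  2×4+1 = 9 → write 1 carry 1
  remaining carry: 1

0o1100534200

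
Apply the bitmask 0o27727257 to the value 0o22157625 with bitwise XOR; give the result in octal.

0o05670472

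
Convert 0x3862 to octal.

Expand each hex digit to 4 bits: 3=0011 8=1000 6=0110 2=0010.
Group the bits in threes: 011 100 001 100 010 → 34142.

0o34142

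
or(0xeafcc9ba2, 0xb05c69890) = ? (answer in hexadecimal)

OR each hex digit independently (no carries):
  e|b=f, a|0=a, f|5=f, c|c=c, c|6=e, 9|9=9, b|8=b, a|9=b, 2|0=2

0xfafce9bb2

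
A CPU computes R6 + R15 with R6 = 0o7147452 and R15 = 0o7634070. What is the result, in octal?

0o17003542

Add column by column in base 8, right to left:
  2+0 = 2
  5+7 = 4 carry 1
  4+0+1 = 5
  7+4 = 3 carry 1
  4+3+1 = 0 carry 1
  1+6+1 = 0 carry 1
  7+7+1 = 7 carry 1
  final carry 1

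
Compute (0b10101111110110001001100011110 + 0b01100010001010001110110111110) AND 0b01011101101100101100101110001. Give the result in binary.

0b10000000000001000001010000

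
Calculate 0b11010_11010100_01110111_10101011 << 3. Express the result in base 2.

Left shift by 3: append 3 zero bits.

0b11010110101000111011110101011000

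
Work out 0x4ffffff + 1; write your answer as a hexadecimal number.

The trailing 6 digits are F (max in base 16), so adding 1 cascades: they roll to 0 and the next digit up increments.

0x5000000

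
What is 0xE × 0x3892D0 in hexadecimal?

0x3180760

Multiply each base-16 digit by 14, carrying:
  0×14 = 0 → write 0
  D×14 = 182 → write 6 carry 11
  2×14+11 = 39 → write 7 carry 2
  9×14+2 = 128 → write 0 carry 8
  8×14+8 = 120 → write 8 carry 7
  3×14+7 = 49 → write 1 carry 3
  remaining carry: 3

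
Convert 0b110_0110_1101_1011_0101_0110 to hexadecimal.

0x66db56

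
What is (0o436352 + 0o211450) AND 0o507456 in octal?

0o400002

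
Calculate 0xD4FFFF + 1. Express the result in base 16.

The trailing 4 digits are F (max in base 16), so adding 1 cascades: they roll to 0 and the next digit up increments.

0xD50000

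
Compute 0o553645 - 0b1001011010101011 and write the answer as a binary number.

0o553645 = 0b101101011110100101 in binary.
Subtract column by column in base 2:
  1-1 → 0
  0-1 → 1 (borrow)
  1-0-1 → 0
  0-1 → 1 (borrow)
  0-0-1 → 1 (borrow)
  1-1-1 → 1 (borrow)
  0-0-1 → 1 (borrow)
  1-1-1 → 1 (borrow)
  1-0-1 → 0
  1-1 → 0
  1-1 → 0
  0-0 → 0
  1-1 → 0
  0-0 → 0
  1-0 → 1
  1-1 → 0
  0-0 → 0
  1-0 → 1

0b100100000011111010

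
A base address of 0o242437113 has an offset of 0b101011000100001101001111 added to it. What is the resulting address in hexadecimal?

0x336819A

0o242437113 = 0x28A3E4B in hexadecimal.
0b101011000100001101001111 = 0xAC434F in hexadecimal.
Add column by column in base 16, right to left:
  B+F = A carry 1
  4+4+1 = 9
  E+3 = 1 carry 1
  3+4+1 = 8
  A+C = 6 carry 1
  8+A+1 = 3 carry 1
  2+0+1 = 3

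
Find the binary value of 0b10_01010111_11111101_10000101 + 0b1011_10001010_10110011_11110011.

0b1101111000101011000101111000

Add column by column in base 2, right to left:
  1+1 = 0 carry 1
  0+1+1 = 0 carry 1
  1+0+1 = 0 carry 1
  0+0+1 = 1
  0+1 = 1
  0+1 = 1
  0+1 = 1
  1+1 = 0 carry 1
  1+1+1 = 1 carry 1
  0+1+1 = 0 carry 1
  1+0+1 = 0 carry 1
  1+0+1 = 0 carry 1
  1+1+1 = 1 carry 1
  1+1+1 = 1 carry 1
  1+0+1 = 0 carry 1
  1+1+1 = 1 carry 1
  1+0+1 = 0 carry 1
  1+1+1 = 1 carry 1
  1+0+1 = 0 carry 1
  0+1+1 = 0 carry 1
  1+0+1 = 0 carry 1
  0+0+1 = 1
  1+0 = 1
  0+1 = 1
  0+1 = 1
  1+1 = 0 carry 1
  0+0+1 = 1
  0+1 = 1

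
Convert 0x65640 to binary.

Expand each hex digit to 4 bits: 6=0110 5=0101 6=0110 4=0100 0=0000.

0b1100101011001000000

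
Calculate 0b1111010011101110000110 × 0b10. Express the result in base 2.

0b11110100111011100001100

Multiply each base-2 digit by 2, carrying:
  0×2 = 0 → write 0
  1×2 = 2 → write 0 carry 1
  1×2+1 = 3 → write 1 carry 1
  0×2+1 = 1 → write 1
  0×2 = 0 → write 0
  0×2 = 0 → write 0
  0×2 = 0 → write 0
  1×2 = 2 → write 0 carry 1
  1×2+1 = 3 → write 1 carry 1
  1×2+1 = 3 → write 1 carry 1
  0×2+1 = 1 → write 1
  1×2 = 2 → write 0 carry 1
  1×2+1 = 3 → write 1 carry 1
  1×2+1 = 3 → write 1 carry 1
  0×2+1 = 1 → write 1
  0×2 = 0 → write 0
  1×2 = 2 → write 0 carry 1
  0×2+1 = 1 → write 1
  1×2 = 2 → write 0 carry 1
  1×2+1 = 3 → write 1 carry 1
  1×2+1 = 3 → write 1 carry 1
  1×2+1 = 3 → write 1 carry 1
  remaining carry: 1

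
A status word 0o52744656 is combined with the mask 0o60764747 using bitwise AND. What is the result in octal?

AND each oct digit independently (no carries):
  5&6=4, 2&0=0, 7&7=7, 4&6=4, 4&4=4, 6&7=6, 5&4=4, 6&7=6

0o40744646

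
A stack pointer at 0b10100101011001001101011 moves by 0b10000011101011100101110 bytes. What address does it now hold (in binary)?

Add column by column in base 2, right to left:
  1+0 = 1
  1+1 = 0 carry 1
  0+1+1 = 0 carry 1
  1+1+1 = 1 carry 1
  0+0+1 = 1
  1+1 = 0 carry 1
  1+0+1 = 0 carry 1
  0+0+1 = 1
  0+1 = 1
  1+1 = 0 carry 1
  0+1+1 = 0 carry 1
  0+0+1 = 1
  1+1 = 0 carry 1
  1+0+1 = 0 carry 1
  0+1+1 = 0 carry 1
  1+1+1 = 1 carry 1
  0+1+1 = 0 carry 1
  1+0+1 = 0 carry 1
  0+0+1 = 1
  0+0 = 0
  1+0 = 1
  0+0 = 0
  1+1 = 0 carry 1
  final carry 1

0b100101001000100110011001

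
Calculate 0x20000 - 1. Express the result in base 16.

0x1FFFF

The trailing 4 digits are 0, so subtracting 1 borrows through: they become F and the next digit up decrements.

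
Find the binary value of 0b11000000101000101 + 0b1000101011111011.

Add column by column in base 2, right to left:
  1+1 = 0 carry 1
  0+1+1 = 0 carry 1
  1+0+1 = 0 carry 1
  0+1+1 = 0 carry 1
  0+1+1 = 0 carry 1
  0+1+1 = 0 carry 1
  1+1+1 = 1 carry 1
  0+1+1 = 0 carry 1
  1+0+1 = 0 carry 1
  0+1+1 = 0 carry 1
  0+0+1 = 1
  0+1 = 1
  0+0 = 0
  0+0 = 0
  0+0 = 0
  1+1 = 0 carry 1
  1+0+1 = 0 carry 1
  final carry 1

0b100000110001000000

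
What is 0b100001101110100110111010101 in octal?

0o415646725

Group the bits in threes: 100 001 101 110 100 110 111 010 101 → 415646725.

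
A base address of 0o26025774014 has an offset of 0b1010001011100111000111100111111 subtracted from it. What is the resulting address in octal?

0o13671064315

0b1010001011100111000111100111111 = 0o12134707477 in octal.
Subtract column by column in base 8:
  4-7 → 5 (borrow)
  1-7-1 → 1 (borrow)
  0-4-1 → 3 (borrow)
  4-7-1 → 4 (borrow)
  7-0-1 → 6
  7-7 → 0
  5-4 → 1
  2-3 → 7 (borrow)
  0-1-1 → 6 (borrow)
  6-2-1 → 3
  2-1 → 1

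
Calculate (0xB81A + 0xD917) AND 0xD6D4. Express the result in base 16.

0x9010

Add column by column in base 16, right to left:
  A+7 = 1 carry 1
  1+1+1 = 3
  8+9 = 1 carry 1
  B+D+1 = 9 carry 1
  final carry 1
Sum = 0x19131; now AND with 0xD6D4:
  1&0=0, 9&D=9, 1&6=0, 3&D=1, 1&4=0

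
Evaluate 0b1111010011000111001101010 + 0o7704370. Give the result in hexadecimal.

0b1111010011000111001101010 = 0x1E98E6A in hexadecimal.
0o7704370 = 0x1F88F8 in hexadecimal.
Add column by column in base 16, right to left:
  A+8 = 2 carry 1
  6+F+1 = 6 carry 1
  E+8+1 = 7 carry 1
  8+8+1 = 1 carry 1
  9+F+1 = 9 carry 1
  E+1+1 = 0 carry 1
  1+0+1 = 2

0x2091762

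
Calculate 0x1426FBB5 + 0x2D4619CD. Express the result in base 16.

Add column by column in base 16, right to left:
  5+D = 2 carry 1
  B+C+1 = 8 carry 1
  B+9+1 = 5 carry 1
  F+1+1 = 1 carry 1
  6+6+1 = D
  2+4 = 6
  4+D = 1 carry 1
  1+2+1 = 4

0x416D1582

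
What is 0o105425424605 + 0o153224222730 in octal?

0o260651647535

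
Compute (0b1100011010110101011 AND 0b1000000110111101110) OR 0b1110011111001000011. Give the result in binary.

0b1100011010110101011 AND 0b1000000110111101110 = 0b1000000010110101010.
Then OR with 0b1110011111001000011.

0b1110011111111101011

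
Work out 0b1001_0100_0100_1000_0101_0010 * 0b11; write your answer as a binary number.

0b1101111001101100011110110

Multiply each base-2 digit by 3, carrying:
  0×3 = 0 → write 0
  1×3 = 3 → write 1 carry 1
  0×3+1 = 1 → write 1
  0×3 = 0 → write 0
  1×3 = 3 → write 1 carry 1
  0×3+1 = 1 → write 1
  1×3 = 3 → write 1 carry 1
  0×3+1 = 1 → write 1
  0×3 = 0 → write 0
  0×3 = 0 → write 0
  0×3 = 0 → write 0
  1×3 = 3 → write 1 carry 1
  0×3+1 = 1 → write 1
  0×3 = 0 → write 0
  1×3 = 3 → write 1 carry 1
  0×3+1 = 1 → write 1
  0×3 = 0 → write 0
  0×3 = 0 → write 0
  1×3 = 3 → write 1 carry 1
  0×3+1 = 1 → write 1
  1×3 = 3 → write 1 carry 1
  0×3+1 = 1 → write 1
  0×3 = 0 → write 0
  1×3 = 3 → write 1 carry 1
  remaining carry: 1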